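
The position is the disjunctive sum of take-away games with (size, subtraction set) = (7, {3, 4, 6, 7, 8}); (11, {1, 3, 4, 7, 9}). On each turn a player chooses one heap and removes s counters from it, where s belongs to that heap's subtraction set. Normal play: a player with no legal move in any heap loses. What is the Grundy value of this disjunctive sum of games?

3

Heap A, S = {3, 4, 6, 7, 8}:
n : 0 1 2 3 4 5 6 7
G : 0 0 0 1 1 1 2 2
G_A(7) = 2.
Heap B, S = {1, 3, 4, 7, 9}:
G(0) = 0
G(1) = mex{0} = 1
G(2) = mex{1} = 0
G(3) = mex{0,0} = 1
G(4) = mex{1,1,0} = 2
G(5) = mex{2,0,1} = 3
G(6) = mex{3,1,0} = 2
G(7) = mex{2,2,1,0} = 3
G(8) = mex{3,3,2,1} = 0
G(9) = mex{0,2,3,0,0} = 1
G(10) = mex{1,3,2,1,1} = 0
G(11) = mex{0,0,3,2,0} = 1
G_B(11) = 1.
Combined Grundy value = 2 ⊕ 1 = 3.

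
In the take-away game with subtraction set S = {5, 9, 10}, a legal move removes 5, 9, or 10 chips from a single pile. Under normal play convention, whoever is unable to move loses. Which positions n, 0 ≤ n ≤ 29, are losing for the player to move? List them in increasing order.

0, 1, 2, 3, 4, 15, 16, 17, 18, 19

n :  0  1  2  3  4  5  6  7  8  9 10 11 12 13 14 15 16 17 18 19 20 21 22 23 24 25 26 27 28 29
G :  0  0  0  0  0  1  1  1  1  1  2  2  2  2  2  0  0  0  0  0  1  1  1  1  1  2  2  2  2  2
P-positions are exactly the n with G(n) = 0.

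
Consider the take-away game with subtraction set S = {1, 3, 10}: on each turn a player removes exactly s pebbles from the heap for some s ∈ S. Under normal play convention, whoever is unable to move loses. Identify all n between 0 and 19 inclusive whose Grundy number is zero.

G(0) = 0
G(1) = mex{0} = 1
G(2) = mex{1} = 0
G(3) = mex{0,0} = 1
G(4) = mex{1,1} = 0
G(5) = mex{0,0} = 1
G(6) = mex{1,1} = 0
G(7) = mex{0,0} = 1
G(8) = mex{1,1} = 0
G(9) = mex{0,0} = 1
G(10) = mex{1,1,0} = 2
G(11) = mex{2,0,1} = 3
G(12) = mex{3,1,0} = 2
G(13) = mex{2,2,1} = 0
G(14) = mex{0,3,0} = 1
G(15) = mex{1,2,1} = 0
G(16) = mex{0,0,0} = 1
G(17) = mex{1,1,1} = 0
G(18) = mex{0,0,0} = 1
G(19) = mex{1,1,1} = 0
P-positions are exactly the n with G(n) = 0.

0, 2, 4, 6, 8, 13, 15, 17, 19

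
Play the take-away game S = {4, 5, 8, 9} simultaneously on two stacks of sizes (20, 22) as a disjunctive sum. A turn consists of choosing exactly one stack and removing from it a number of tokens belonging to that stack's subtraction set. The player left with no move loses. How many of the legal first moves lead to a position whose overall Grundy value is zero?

All stacks use S = {4, 5, 8, 9}:
G(0) = 0
G(1) = mex{} = 0
G(2) = mex{} = 0
G(3) = mex{} = 0
G(4) = mex{0} = 1
G(5) = mex{0,0} = 1
G(6) = mex{0,0} = 1
G(7) = mex{0,0} = 1
G(8) = mex{1,0,0} = 2
G(9) = mex{1,1,0,0} = 2
G(10) = mex{1,1,0,0} = 2
G(11) = mex{1,1,0,0} = 2
G(12) = mex{2,1,1,0} = 3
G(13) = mex{2,2,1,1} = 0
G(14) = mex{2,2,1,1} = 0
G(15) = mex{2,2,1,1} = 0
G(16) = mex{3,2,2,1} = 0
G(17) = mex{0,3,2,2} = 1
G(18) = mex{0,0,2,2} = 1
G(19) = mex{0,0,2,2} = 1
G(20) = mex{0,0,3,2} = 1
G(21) = mex{1,0,0,3} = 2
G(22) = mex{1,1,0,0} = 2
Stack A: G(20) = 1.
Stack B: G(22) = 2.
Combined Grundy value = 1 ⊕ 2 = 3.
A winning move leaves total XOR = 0, i.e. changes one component's Grundy value g to g ⊕ X where X is the current total.
Stack A: need g' = 1⊕3 = 2. Options: 20−4→G=0, 20−5→G=0, 20−8→G=3, 20−9→G=2. Hits: 1.
Stack B: need g' = 2⊕3 = 1. Options: 22−4→G=1, 22−5→G=1, 22−8→G=0, 22−9→G=0. Hits: 2.

3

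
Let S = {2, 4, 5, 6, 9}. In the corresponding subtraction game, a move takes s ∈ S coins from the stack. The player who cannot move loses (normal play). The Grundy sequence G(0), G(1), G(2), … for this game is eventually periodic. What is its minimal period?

18

n :  0  1  2  3  4  5  6  7  8  9 10 11 12 13 14 15 16 17 18 19 20 21 22 23 24 25 26 27 28 29 30 31 32 33 34 35 36 37
G :  0  0  1  1  2  2  3  3  0  4  1  0  2  1  3  2  4  3  0  0  1  1  2  2  3  3  0  4  1  0  2  1  3  2  4  3  0  0
G(n+18) = G(n) holds for n = 0,…,8 (a full window of length max(S) = 9), so the sequence is purely periodic with period 18.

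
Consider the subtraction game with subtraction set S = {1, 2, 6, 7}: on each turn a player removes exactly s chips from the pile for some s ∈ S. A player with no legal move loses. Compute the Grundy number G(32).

G(0) = 0
G(1) = mex{0} = 1
G(2) = mex{1,0} = 2
G(3) = mex{2,1} = 0
G(4) = mex{0,2} = 1
G(5) = mex{1,0} = 2
G(6) = mex{2,1,0} = 3
G(7) = mex{3,2,1,0} = 4
G(8) = mex{4,3,2,1} = 0
G(9) = mex{0,4,0,2} = 1
G(10) = mex{1,0,1,0} = 2
G(11) = mex{2,1,2,1} = 0
G(12) = mex{0,2,3,2} = 1
G(13) = mex{1,0,4,3} = 2
G(14) = mex{2,1,0,4} = 3
G(15) = mex{3,2,1,0} = 4
G(16) = mex{4,3,2,1} = 0
G(17) = mex{0,4,0,2} = 1
G(18) = mex{1,0,1,0} = 2
G(19) = mex{2,1,2,1} = 0
G(20) = mex{0,2,3,2} = 1
G(21) = mex{1,0,4,3} = 2
G(22) = mex{2,1,0,4} = 3
G(23) = mex{3,2,1,0} = 4
G(24) = mex{4,3,2,1} = 0
G(25) = mex{0,4,0,2} = 1
G(26) = mex{1,0,1,0} = 2
G(27) = mex{2,1,2,1} = 0
G(28) = mex{0,2,3,2} = 1
G(29) = mex{1,0,4,3} = 2
G(30) = mex{2,1,0,4} = 3
G(31) = mex{3,2,1,0} = 4
G(32) = mex{4,3,2,1} = 0

0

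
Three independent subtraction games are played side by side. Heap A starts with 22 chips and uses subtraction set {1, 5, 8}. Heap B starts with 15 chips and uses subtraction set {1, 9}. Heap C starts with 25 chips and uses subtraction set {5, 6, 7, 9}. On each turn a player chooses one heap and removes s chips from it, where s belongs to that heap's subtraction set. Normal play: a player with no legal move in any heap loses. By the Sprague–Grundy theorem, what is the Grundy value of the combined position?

Heap A, S = {1, 5, 8}:
G(0) = 0
G(1) = mex{0} = 1
G(2) = mex{1} = 0
G(3) = mex{0} = 1
G(4) = mex{1} = 0
G(5) = mex{0,0} = 1
G(6) = mex{1,1} = 0
G(7) = mex{0,0} = 1
G(8) = mex{1,1,0} = 2
G(9) = mex{2,0,1} = 3
G(10) = mex{3,1,0} = 2
G(11) = mex{2,0,1} = 3
G(12) = mex{3,1,0} = 2
G(13) = mex{2,2,1} = 0
G(14) = mex{0,3,0} = 1
G(15) = mex{1,2,1} = 0
G(16) = mex{0,3,2} = 1
G(17) = mex{1,2,3} = 0
G(18) = mex{0,0,2} = 1
G(19) = mex{1,1,3} = 0
G(20) = mex{0,0,2} = 1
G(21) = mex{1,1,0} = 2
G(22) = mex{2,0,1} = 3
G_A(22) = 3.
Heap B, S = {1, 9}:
n :  0  1  2  3  4  5  6  7  8  9 10 11 12 13 14 15
G :  0  1  0  1  0  1  0  1  0  1  0  1  0  1  0  1
G_B(15) = 1.
Heap C, S = {5, 6, 7, 9}:
n :  0  1  2  3  4  5  6  7  8  9 10 11 12 13 14 15 16 17 18 19 20 21 22 23 24 25
G :  0  0  0  0  0  1  1  1  1  1  2  2  2  2  0  0  0  0  0  1  1  1  1  1  2  2
G_C(25) = 2.
Combined Grundy value = 3 ⊕ 1 ⊕ 2 = 0.

0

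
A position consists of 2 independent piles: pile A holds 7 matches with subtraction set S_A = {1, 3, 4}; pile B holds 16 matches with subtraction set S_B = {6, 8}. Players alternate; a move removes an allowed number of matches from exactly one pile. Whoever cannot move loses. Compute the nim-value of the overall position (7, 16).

Pile A, S = {1, 3, 4}:
n : 0 1 2 3 4 5 6 7
G : 0 1 0 1 2 3 2 0
G_A(7) = 0.
Pile B, S = {6, 8}:
G(0) = 0
G(1) = mex{} = 0
G(2) = mex{} = 0
G(3) = mex{} = 0
G(4) = mex{} = 0
G(5) = mex{} = 0
G(6) = mex{0} = 1
G(7) = mex{0} = 1
G(8) = mex{0,0} = 1
G(9) = mex{0,0} = 1
G(10) = mex{0,0} = 1
G(11) = mex{0,0} = 1
G(12) = mex{1,0} = 2
G(13) = mex{1,0} = 2
G(14) = mex{1,1} = 0
G(15) = mex{1,1} = 0
G(16) = mex{1,1} = 0
G_B(16) = 0.
Combined Grundy value = 0 ⊕ 0 = 0.

0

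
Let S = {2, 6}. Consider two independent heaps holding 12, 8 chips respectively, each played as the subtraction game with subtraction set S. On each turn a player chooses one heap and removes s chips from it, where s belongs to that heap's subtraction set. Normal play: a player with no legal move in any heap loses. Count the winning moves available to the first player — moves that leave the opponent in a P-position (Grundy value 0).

All heaps use S = {2, 6}:
n :  0  1  2  3  4  5  6  7  8  9 10 11 12
G :  0  0  1  1  0  0  1  1  0  0  1  1  0
Heap A: G(12) = 0.
Heap B: G(8) = 0.
Combined Grundy value = 0 ⊕ 0 = 0.
A winning move leaves total XOR = 0, i.e. changes one component's Grundy value g to g ⊕ X where X is the current total.
Heap A: target g' = 0⊕0 = 0, but every legal move changes the Grundy value (mex property), so 0 moves.
Heap B: target g' = 0⊕0 = 0, but every legal move changes the Grundy value (mex property), so 0 moves.

0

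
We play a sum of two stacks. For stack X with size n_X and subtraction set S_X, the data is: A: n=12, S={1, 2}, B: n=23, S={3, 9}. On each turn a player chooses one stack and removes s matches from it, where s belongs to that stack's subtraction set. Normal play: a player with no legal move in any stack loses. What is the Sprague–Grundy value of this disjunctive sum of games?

1

Stack A, S = {1, 2}:
n :  0  1  2  3  4  5  6  7  8  9 10 11 12
G :  0  1  2  0  1  2  0  1  2  0  1  2  0
G_A(12) = 0.
Stack B, S = {3, 9}:
n :  0  1  2  3  4  5  6  7  8  9 10 11 12 13 14 15 16 17 18 19 20 21 22 23
G :  0  0  0  1  1  1  0  0  0  1  1  1  0  0  0  1  1  1  0  0  0  1  1  1
G_B(23) = 1.
Combined Grundy value = 0 ⊕ 1 = 1.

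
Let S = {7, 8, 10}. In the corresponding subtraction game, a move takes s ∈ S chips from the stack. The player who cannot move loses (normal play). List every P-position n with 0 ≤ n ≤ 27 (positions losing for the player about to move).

n :  0  1  2  3  4  5  6  7  8  9 10 11 12 13 14 15 16 17 18 19 20 21 22 23 24 25 26 27
G :  0  0  0  0  0  0  0  1  1  1  1  1  1  1  2  2  2  0  0  0  0  0  0  0  1  1  1  1
P-positions are exactly the n with G(n) = 0.

0, 1, 2, 3, 4, 5, 6, 17, 18, 19, 20, 21, 22, 23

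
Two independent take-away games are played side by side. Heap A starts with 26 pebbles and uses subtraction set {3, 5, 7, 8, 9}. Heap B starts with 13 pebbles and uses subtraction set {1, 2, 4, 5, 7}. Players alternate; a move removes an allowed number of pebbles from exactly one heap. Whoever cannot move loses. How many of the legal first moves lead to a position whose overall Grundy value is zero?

Heap A, S = {3, 5, 7, 8, 9}:
G(0) = 0
G(1) = mex{} = 0
G(2) = mex{} = 0
G(3) = mex{0} = 1
G(4) = mex{0} = 1
G(5) = mex{0,0} = 1
G(6) = mex{1,0} = 2
G(7) = mex{1,0,0} = 2
G(8) = mex{1,1,0,0} = 2
G(9) = mex{2,1,0,0,0} = 3
G(10) = mex{2,1,1,0,0} = 3
G(11) = mex{2,2,1,1,0} = 3
G(12) = mex{3,2,1,1,1} = 0
G(13) = mex{3,2,2,1,1} = 0
G(14) = mex{3,3,2,2,1} = 0
G(15) = mex{0,3,2,2,2} = 1
G(16) = mex{0,3,3,2,2} = 1
G(17) = mex{0,0,3,3,2} = 1
G(18) = mex{1,0,3,3,3} = 2
G(19) = mex{1,0,0,3,3} = 2
G(20) = mex{1,1,0,0,3} = 2
G(21) = mex{2,1,0,0,0} = 3
G(22) = mex{2,1,1,0,0} = 3
G(23) = mex{2,2,1,1,0} = 3
G(24) = mex{3,2,1,1,1} = 0
G(25) = mex{3,2,2,1,1} = 0
G(26) = mex{3,3,2,2,1} = 0
G_A(26) = 0.
Heap B, S = {1, 2, 4, 5, 7}:
G(0) = 0
G(1) = mex{0} = 1
G(2) = mex{1,0} = 2
G(3) = mex{2,1} = 0
G(4) = mex{0,2,0} = 1
G(5) = mex{1,0,1,0} = 2
G(6) = mex{2,1,2,1} = 0
G(7) = mex{0,2,0,2,0} = 1
G(8) = mex{1,0,1,0,1} = 2
G(9) = mex{2,1,2,1,2} = 0
G(10) = mex{0,2,0,2,0} = 1
G(11) = mex{1,0,1,0,1} = 2
G(12) = mex{2,1,2,1,2} = 0
G(13) = mex{0,2,0,2,0} = 1
G_B(13) = 1.
Combined Grundy value = 0 ⊕ 1 = 1.
A winning move leaves total XOR = 0, i.e. changes one component's Grundy value g to g ⊕ X where X is the current total.
Heap A: need g' = 0⊕1 = 1. Options: 26−3→G=3, 26−5→G=3, 26−7→G=2, 26−8→G=2, 26−9→G=1. Hits: 1.
Heap B: need g' = 1⊕1 = 0. Options: 13−1→G=0, 13−2→G=2, 13−4→G=0, 13−5→G=2, 13−7→G=0. Hits: 3.

4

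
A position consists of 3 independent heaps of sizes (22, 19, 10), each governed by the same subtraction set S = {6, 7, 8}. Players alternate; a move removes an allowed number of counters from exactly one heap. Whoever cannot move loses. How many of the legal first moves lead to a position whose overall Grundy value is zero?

All heaps use S = {6, 7, 8}:
n :  0  1  2  3  4  5  6  7  8  9 10 11 12 13 14 15 16 17 18 19 20 21 22
G :  0  0  0  0  0  0  1  1  1  1  1  1  2  2  0  0  0  0  0  0  1  1  1
Heap A: G(22) = 1.
Heap B: G(19) = 0.
Heap C: G(10) = 1.
Combined Grundy value = 1 ⊕ 0 ⊕ 1 = 0.
A winning move leaves total XOR = 0, i.e. changes one component's Grundy value g to g ⊕ X where X is the current total.
Heap A: target g' = 1⊕0 = 1, but every legal move changes the Grundy value (mex property), so 0 moves.
Heap B: target g' = 0⊕0 = 0, but every legal move changes the Grundy value (mex property), so 0 moves.
Heap C: target g' = 1⊕0 = 1, but every legal move changes the Grundy value (mex property), so 0 moves.

0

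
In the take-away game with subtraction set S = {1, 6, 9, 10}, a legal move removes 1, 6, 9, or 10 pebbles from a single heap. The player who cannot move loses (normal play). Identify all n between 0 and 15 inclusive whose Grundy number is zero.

n :  0  1  2  3  4  5  6  7  8  9 10 11 12 13 14 15
G :  0  1  0  1  0  1  2  0  1  2  3  2  3  2  3  0
P-positions are exactly the n with G(n) = 0.

0, 2, 4, 7, 15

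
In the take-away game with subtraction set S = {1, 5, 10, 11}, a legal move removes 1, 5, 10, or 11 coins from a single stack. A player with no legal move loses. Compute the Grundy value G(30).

n :  0  1  2  3  4  5  6  7  8  9 10 11 12 13 14 15 16 17 18 19 20 21 22 23 24 25 26 27 28 29 30
G :  0  1  0  1  0  1  0  1  0  1  2  3  2  3  2  3  2  3  2  3  0  1  0  1  0  1  0  1  0  1  2

2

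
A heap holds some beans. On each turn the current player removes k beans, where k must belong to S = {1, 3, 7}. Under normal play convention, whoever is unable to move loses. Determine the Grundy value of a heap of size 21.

n :  0  1  2  3  4  5  6  7  8  9 10 11 12 13 14 15 16 17 18 19 20 21
G :  0  1  0  1  0  1  0  1  0  1  0  1  0  1  0  1  0  1  0  1  0  1

1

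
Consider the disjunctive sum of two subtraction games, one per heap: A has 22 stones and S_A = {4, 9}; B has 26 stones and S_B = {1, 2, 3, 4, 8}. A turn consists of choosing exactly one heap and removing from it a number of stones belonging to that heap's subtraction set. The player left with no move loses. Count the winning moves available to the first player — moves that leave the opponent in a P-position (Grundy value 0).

Heap A, S = {4, 9}:
n :  0  1  2  3  4  5  6  7  8  9 10 11 12 13 14 15 16 17 18 19 20 21 22
G :  0  0  0  0  1  1  1  1  0  2  2  2  1  0  0  0  0  1  1  1  1  0  2
G_A(22) = 2.
Heap B, S = {1, 2, 3, 4, 8}:
n :  0  1  2  3  4  5  6  7  8  9 10 11 12 13 14 15 16 17 18 19 20 21 22 23 24 25 26
G :  0  1  2  3  4  0  1  2  3  4  0  1  2  3  4  0  1  2  3  4  0  1  2  3  4  0  1
G_B(26) = 1.
Combined Grundy value = 2 ⊕ 1 = 3.
A winning move leaves total XOR = 0, i.e. changes one component's Grundy value g to g ⊕ X where X is the current total.
Heap A: need g' = 2⊕3 = 1. Options: 22−4→G=1, 22−9→G=0. Hits: 1.
Heap B: need g' = 1⊕3 = 2. Options: 26−1→G=0, 26−2→G=4, 26−3→G=3, 26−4→G=2, 26−8→G=3. Hits: 1.

2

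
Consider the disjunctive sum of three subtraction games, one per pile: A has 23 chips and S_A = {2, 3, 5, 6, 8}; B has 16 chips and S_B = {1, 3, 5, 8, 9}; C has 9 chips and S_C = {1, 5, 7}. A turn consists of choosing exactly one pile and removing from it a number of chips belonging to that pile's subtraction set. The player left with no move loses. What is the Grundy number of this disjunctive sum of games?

Pile A, S = {2, 3, 5, 6, 8}:
n :  0  1  2  3  4  5  6  7  8  9 10 11 12 13 14 15 16 17 18 19 20 21 22 23
G :  0  0  1  1  2  2  3  3  4  4  0  0  1  1  2  2  3  3  4  4  0  0  1  1
G_A(23) = 1.
Pile B, S = {1, 3, 5, 8, 9}:
G(0) = 0
G(1) = mex{0} = 1
G(2) = mex{1} = 0
G(3) = mex{0,0} = 1
G(4) = mex{1,1} = 0
G(5) = mex{0,0,0} = 1
G(6) = mex{1,1,1} = 0
G(7) = mex{0,0,0} = 1
G(8) = mex{1,1,1,0} = 2
G(9) = mex{2,0,0,1,0} = 3
G(10) = mex{3,1,1,0,1} = 2
G(11) = mex{2,2,0,1,0} = 3
G(12) = mex{3,3,1,0,1} = 2
G(13) = mex{2,2,2,1,0} = 3
G(14) = mex{3,3,3,0,1} = 2
G(15) = mex{2,2,2,1,0} = 3
G(16) = mex{3,3,3,2,1} = 0
G_B(16) = 0.
Pile C, S = {1, 5, 7}:
n : 0 1 2 3 4 5 6 7 8 9
G : 0 1 0 1 0 1 0 1 0 1
G_C(9) = 1.
Combined Grundy value = 1 ⊕ 0 ⊕ 1 = 0.

0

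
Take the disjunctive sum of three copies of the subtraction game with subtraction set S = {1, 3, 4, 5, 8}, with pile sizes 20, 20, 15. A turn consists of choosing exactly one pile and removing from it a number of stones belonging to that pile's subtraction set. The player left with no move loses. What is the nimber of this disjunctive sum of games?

All piles use S = {1, 3, 4, 5, 8}:
G(0) = 0
G(1) = mex{0} = 1
G(2) = mex{1} = 0
G(3) = mex{0,0} = 1
G(4) = mex{1,1,0} = 2
G(5) = mex{2,0,1,0} = 3
G(6) = mex{3,1,0,1} = 2
G(7) = mex{2,2,1,0} = 3
G(8) = mex{3,3,2,1,0} = 4
G(9) = mex{4,2,3,2,1} = 0
G(10) = mex{0,3,2,3,0} = 1
G(11) = mex{1,4,3,2,1} = 0
G(12) = mex{0,0,4,3,2} = 1
G(13) = mex{1,1,0,4,3} = 2
G(14) = mex{2,0,1,0,2} = 3
G(15) = mex{3,1,0,1,3} = 2
G(16) = mex{2,2,1,0,4} = 3
G(17) = mex{3,3,2,1,0} = 4
G(18) = mex{4,2,3,2,1} = 0
G(19) = mex{0,3,2,3,0} = 1
G(20) = mex{1,4,3,2,1} = 0
Pile A: G(20) = 0.
Pile B: G(20) = 0.
Pile C: G(15) = 2.
Combined Grundy value = 0 ⊕ 0 ⊕ 2 = 2.

2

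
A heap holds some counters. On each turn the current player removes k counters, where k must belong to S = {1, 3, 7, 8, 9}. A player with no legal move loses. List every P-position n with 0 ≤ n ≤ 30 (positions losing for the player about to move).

0, 2, 4, 6, 16, 18, 20, 22

G(0) = 0
G(1) = mex{0} = 1
G(2) = mex{1} = 0
G(3) = mex{0,0} = 1
G(4) = mex{1,1} = 0
G(5) = mex{0,0} = 1
G(6) = mex{1,1} = 0
G(7) = mex{0,0,0} = 1
G(8) = mex{1,1,1,0} = 2
G(9) = mex{2,0,0,1,0} = 3
G(10) = mex{3,1,1,0,1} = 2
G(11) = mex{2,2,0,1,0} = 3
G(12) = mex{3,3,1,0,1} = 2
G(13) = mex{2,2,0,1,0} = 3
G(14) = mex{3,3,1,0,1} = 2
G(15) = mex{2,2,2,1,0} = 3
G(16) = mex{3,3,3,2,1} = 0
G(17) = mex{0,2,2,3,2} = 1
G(18) = mex{1,3,3,2,3} = 0
G(19) = mex{0,0,2,3,2} = 1
G(20) = mex{1,1,3,2,3} = 0
G(21) = mex{0,0,2,3,2} = 1
G(22) = mex{1,1,3,2,3} = 0
G(23) = mex{0,0,0,3,2} = 1
G(24) = mex{1,1,1,0,3} = 2
G(25) = mex{2,0,0,1,0} = 3
G(26) = mex{3,1,1,0,1} = 2
G(27) = mex{2,2,0,1,0} = 3
G(28) = mex{3,3,1,0,1} = 2
G(29) = mex{2,2,0,1,0} = 3
G(30) = mex{3,3,1,0,1} = 2
P-positions are exactly the n with G(n) = 0.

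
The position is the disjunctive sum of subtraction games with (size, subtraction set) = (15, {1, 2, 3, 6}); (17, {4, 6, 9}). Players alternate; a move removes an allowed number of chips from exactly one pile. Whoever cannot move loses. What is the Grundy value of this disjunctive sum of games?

2

Pile A, S = {1, 2, 3, 6}:
n :  0  1  2  3  4  5  6  7  8  9 10 11 12 13 14 15
G :  0  1  2  3  0  1  2  3  0  1  2  3  0  1  2  3
G_A(15) = 3.
Pile B, S = {4, 6, 9}:
G(0) = 0
G(1) = mex{} = 0
G(2) = mex{} = 0
G(3) = mex{} = 0
G(4) = mex{0} = 1
G(5) = mex{0} = 1
G(6) = mex{0,0} = 1
G(7) = mex{0,0} = 1
G(8) = mex{1,0} = 2
G(9) = mex{1,0,0} = 2
G(10) = mex{1,1,0} = 2
G(11) = mex{1,1,0} = 2
G(12) = mex{2,1,0} = 3
G(13) = mex{2,1,1} = 0
G(14) = mex{2,2,1} = 0
G(15) = mex{2,2,1} = 0
G(16) = mex{3,2,1} = 0
G(17) = mex{0,2,2} = 1
G_B(17) = 1.
Combined Grundy value = 3 ⊕ 1 = 2.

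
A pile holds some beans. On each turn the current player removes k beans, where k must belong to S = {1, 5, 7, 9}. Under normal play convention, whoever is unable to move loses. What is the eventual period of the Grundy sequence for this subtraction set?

2

n :  0  1  2  3  4  5  6  7  8  9 10 11 12 13 14
G :  0  1  0  1  0  1  0  1  0  1  0  1  0  1  0
G(n+2) = G(n) holds for n = 0,…,8 (a full window of length max(S) = 9), so the sequence is purely periodic with period 2.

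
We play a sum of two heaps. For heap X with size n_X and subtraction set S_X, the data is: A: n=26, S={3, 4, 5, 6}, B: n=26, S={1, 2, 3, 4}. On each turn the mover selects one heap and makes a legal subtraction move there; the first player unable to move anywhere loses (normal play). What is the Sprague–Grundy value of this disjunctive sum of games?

3

Heap A, S = {3, 4, 5, 6}:
n :  0  1  2  3  4  5  6  7  8  9 10 11 12 13 14 15 16 17 18 19 20 21 22 23 24 25 26
G :  0  0  0  1  1  1  2  2  2  0  0  0  1  1  1  2  2  2  0  0  0  1  1  1  2  2  2
G_A(26) = 2.
Heap B, S = {1, 2, 3, 4}:
n :  0  1  2  3  4  5  6  7  8  9 10 11 12 13 14 15 16 17 18 19 20 21 22 23 24 25 26
G :  0  1  2  3  4  0  1  2  3  4  0  1  2  3  4  0  1  2  3  4  0  1  2  3  4  0  1
G_B(26) = 1.
Combined Grundy value = 2 ⊕ 1 = 3.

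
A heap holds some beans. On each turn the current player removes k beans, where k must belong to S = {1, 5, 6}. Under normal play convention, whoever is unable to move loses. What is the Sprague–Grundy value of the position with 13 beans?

0

G(0) = 0
G(1) = mex{0} = 1
G(2) = mex{1} = 0
G(3) = mex{0} = 1
G(4) = mex{1} = 0
G(5) = mex{0,0} = 1
G(6) = mex{1,1,0} = 2
G(7) = mex{2,0,1} = 3
G(8) = mex{3,1,0} = 2
G(9) = mex{2,0,1} = 3
G(10) = mex{3,1,0} = 2
G(11) = mex{2,2,1} = 0
G(12) = mex{0,3,2} = 1
G(13) = mex{1,2,3} = 0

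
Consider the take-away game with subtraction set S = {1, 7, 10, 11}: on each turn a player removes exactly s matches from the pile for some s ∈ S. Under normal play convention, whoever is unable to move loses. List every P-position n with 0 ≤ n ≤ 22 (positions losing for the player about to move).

n :  0  1  2  3  4  5  6  7  8  9 10 11 12 13 14 15 16 17 18 19 20 21 22
G :  0  1  0  1  0  1  0  1  0  1  2  3  2  3  2  3  2  3  2  3  0  1  0
P-positions are exactly the n with G(n) = 0.

0, 2, 4, 6, 8, 20, 22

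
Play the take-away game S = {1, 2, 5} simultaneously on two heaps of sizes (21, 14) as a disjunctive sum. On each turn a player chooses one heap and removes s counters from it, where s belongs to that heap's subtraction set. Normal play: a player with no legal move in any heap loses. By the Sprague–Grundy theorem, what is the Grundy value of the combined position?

All heaps use S = {1, 2, 5}:
G(0) = 0
G(1) = mex{0} = 1
G(2) = mex{1,0} = 2
G(3) = mex{2,1} = 0
G(4) = mex{0,2} = 1
G(5) = mex{1,0,0} = 2
G(6) = mex{2,1,1} = 0
G(7) = mex{0,2,2} = 1
G(8) = mex{1,0,0} = 2
G(9) = mex{2,1,1} = 0
G(10) = mex{0,2,2} = 1
G(11) = mex{1,0,0} = 2
G(12) = mex{2,1,1} = 0
G(13) = mex{0,2,2} = 1
G(14) = mex{1,0,0} = 2
G(15) = mex{2,1,1} = 0
G(16) = mex{0,2,2} = 1
G(17) = mex{1,0,0} = 2
G(18) = mex{2,1,1} = 0
G(19) = mex{0,2,2} = 1
G(20) = mex{1,0,0} = 2
G(21) = mex{2,1,1} = 0
Heap A: G(21) = 0.
Heap B: G(14) = 2.
Combined Grundy value = 0 ⊕ 2 = 2.

2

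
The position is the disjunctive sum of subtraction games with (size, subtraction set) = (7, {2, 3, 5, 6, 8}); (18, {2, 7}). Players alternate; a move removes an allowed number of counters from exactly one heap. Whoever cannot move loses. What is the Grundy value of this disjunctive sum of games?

3

Heap A, S = {2, 3, 5, 6, 8}:
n : 0 1 2 3 4 5 6 7
G : 0 0 1 1 2 2 3 3
G_A(7) = 3.
Heap B, S = {2, 7}:
G(0) = 0
G(1) = mex{} = 0
G(2) = mex{0} = 1
G(3) = mex{0} = 1
G(4) = mex{1} = 0
G(5) = mex{1} = 0
G(6) = mex{0} = 1
G(7) = mex{0,0} = 1
G(8) = mex{1,0} = 2
G(9) = mex{1,1} = 0
G(10) = mex{2,1} = 0
G(11) = mex{0,0} = 1
G(12) = mex{0,0} = 1
G(13) = mex{1,1} = 0
G(14) = mex{1,1} = 0
G(15) = mex{0,2} = 1
G(16) = mex{0,0} = 1
G(17) = mex{1,0} = 2
G(18) = mex{1,1} = 0
G_B(18) = 0.
Combined Grundy value = 3 ⊕ 0 = 3.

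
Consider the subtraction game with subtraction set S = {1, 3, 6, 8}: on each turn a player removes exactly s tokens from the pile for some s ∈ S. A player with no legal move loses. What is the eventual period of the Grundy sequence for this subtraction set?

9

G(0) = 0
G(1) = mex{0} = 1
G(2) = mex{1} = 0
G(3) = mex{0,0} = 1
G(4) = mex{1,1} = 0
G(5) = mex{0,0} = 1
G(6) = mex{1,1,0} = 2
G(7) = mex{2,0,1} = 3
G(8) = mex{3,1,0,0} = 2
G(9) = mex{2,2,1,1} = 0
G(10) = mex{0,3,0,0} = 1
G(11) = mex{1,2,1,1} = 0
G(12) = mex{0,0,2,0} = 1
G(13) = mex{1,1,3,1} = 0
G(14) = mex{0,0,2,2} = 1
G(15) = mex{1,1,0,3} = 2
G(16) = mex{2,0,1,2} = 3
G(17) = mex{3,1,0,0} = 2
G(18) = mex{2,2,1,1} = 0
G(19) = mex{0,3,0,0} = 1
G(n+9) = G(n) holds for n = 0,…,7 (a full window of length max(S) = 8), so the sequence is purely periodic with period 9.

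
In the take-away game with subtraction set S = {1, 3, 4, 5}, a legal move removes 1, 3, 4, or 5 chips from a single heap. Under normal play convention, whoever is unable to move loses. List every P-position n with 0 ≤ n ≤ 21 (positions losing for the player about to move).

n :  0  1  2  3  4  5  6  7  8  9 10 11 12 13 14 15 16 17 18 19 20 21
G :  0  1  0  1  2  3  2  3  0  1  0  1  2  3  2  3  0  1  0  1  2  3
P-positions are exactly the n with G(n) = 0.

0, 2, 8, 10, 16, 18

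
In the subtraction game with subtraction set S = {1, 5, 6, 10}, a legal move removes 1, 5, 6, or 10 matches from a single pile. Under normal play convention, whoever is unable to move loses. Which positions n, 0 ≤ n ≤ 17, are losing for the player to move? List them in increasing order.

G(0) = 0
G(1) = mex{0} = 1
G(2) = mex{1} = 0
G(3) = mex{0} = 1
G(4) = mex{1} = 0
G(5) = mex{0,0} = 1
G(6) = mex{1,1,0} = 2
G(7) = mex{2,0,1} = 3
G(8) = mex{3,1,0} = 2
G(9) = mex{2,0,1} = 3
G(10) = mex{3,1,0,0} = 2
G(11) = mex{2,2,1,1} = 0
G(12) = mex{0,3,2,0} = 1
G(13) = mex{1,2,3,1} = 0
G(14) = mex{0,3,2,0} = 1
G(15) = mex{1,2,3,1} = 0
G(16) = mex{0,0,2,2} = 1
G(17) = mex{1,1,0,3} = 2
P-positions are exactly the n with G(n) = 0.

0, 2, 4, 11, 13, 15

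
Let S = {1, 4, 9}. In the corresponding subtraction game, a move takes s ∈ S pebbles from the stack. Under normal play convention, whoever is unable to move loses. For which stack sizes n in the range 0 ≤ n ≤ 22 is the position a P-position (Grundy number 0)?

0, 2, 5, 7, 10, 12, 15, 17, 20, 22

n :  0  1  2  3  4  5  6  7  8  9 10 11 12 13 14 15 16 17 18 19 20 21 22
G :  0  1  0  1  2  0  1  0  1  2  0  1  0  1  2  0  1  0  1  2  0  1  0
P-positions are exactly the n with G(n) = 0.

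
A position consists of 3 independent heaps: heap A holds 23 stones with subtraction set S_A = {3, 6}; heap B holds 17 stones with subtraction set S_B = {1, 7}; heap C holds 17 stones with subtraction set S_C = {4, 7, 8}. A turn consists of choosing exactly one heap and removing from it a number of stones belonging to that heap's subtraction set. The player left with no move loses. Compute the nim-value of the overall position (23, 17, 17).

1

Heap A, S = {3, 6}:
n :  0  1  2  3  4  5  6  7  8  9 10 11 12 13 14 15 16 17 18 19 20 21 22 23
G :  0  0  0  1  1  1  2  2  2  0  0  0  1  1  1  2  2  2  0  0  0  1  1  1
G_A(23) = 1.
Heap B, S = {1, 7}:
G(0) = 0
G(1) = mex{0} = 1
G(2) = mex{1} = 0
G(3) = mex{0} = 1
G(4) = mex{1} = 0
G(5) = mex{0} = 1
G(6) = mex{1} = 0
G(7) = mex{0,0} = 1
G(8) = mex{1,1} = 0
G(9) = mex{0,0} = 1
G(10) = mex{1,1} = 0
G(11) = mex{0,0} = 1
G(12) = mex{1,1} = 0
G(13) = mex{0,0} = 1
G(14) = mex{1,1} = 0
G(15) = mex{0,0} = 1
G(16) = mex{1,1} = 0
G(17) = mex{0,0} = 1
G_B(17) = 1.
Heap C, S = {4, 7, 8}:
n :  0  1  2  3  4  5  6  7  8  9 10 11 12 13 14 15 16 17
G :  0  0  0  0  1  1  1  1  2  2  2  2  0  0  0  0  1  1
G_C(17) = 1.
Combined Grundy value = 1 ⊕ 1 ⊕ 1 = 1.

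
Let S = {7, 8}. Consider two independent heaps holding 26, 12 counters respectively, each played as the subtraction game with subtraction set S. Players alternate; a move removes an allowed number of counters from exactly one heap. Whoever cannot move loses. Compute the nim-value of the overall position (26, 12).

0

All heaps use S = {7, 8}:
n :  0  1  2  3  4  5  6  7  8  9 10 11 12 13 14 15 16 17 18 19 20 21 22 23 24 25 26
G :  0  0  0  0  0  0  0  1  1  1  1  1  1  1  2  0  0  0  0  0  0  0  1  1  1  1  1
Heap A: G(26) = 1.
Heap B: G(12) = 1.
Combined Grundy value = 1 ⊕ 1 = 0.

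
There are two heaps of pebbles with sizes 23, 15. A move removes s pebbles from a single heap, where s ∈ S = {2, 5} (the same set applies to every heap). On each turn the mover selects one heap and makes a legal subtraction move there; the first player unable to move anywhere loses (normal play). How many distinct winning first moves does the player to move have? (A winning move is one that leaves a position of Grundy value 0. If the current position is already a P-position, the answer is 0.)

All heaps use S = {2, 5}:
G(0) = 0
G(1) = mex{} = 0
G(2) = mex{0} = 1
G(3) = mex{0} = 1
G(4) = mex{1} = 0
G(5) = mex{1,0} = 2
G(6) = mex{0,0} = 1
G(7) = mex{2,1} = 0
G(8) = mex{1,1} = 0
G(9) = mex{0,0} = 1
G(10) = mex{0,2} = 1
G(11) = mex{1,1} = 0
G(12) = mex{1,0} = 2
G(13) = mex{0,0} = 1
G(14) = mex{2,1} = 0
G(15) = mex{1,1} = 0
G(16) = mex{0,0} = 1
G(17) = mex{0,2} = 1
G(18) = mex{1,1} = 0
G(19) = mex{1,0} = 2
G(20) = mex{0,0} = 1
G(21) = mex{2,1} = 0
G(22) = mex{1,1} = 0
G(23) = mex{0,0} = 1
Heap A: G(23) = 1.
Heap B: G(15) = 0.
Combined Grundy value = 1 ⊕ 0 = 1.
A winning move leaves total XOR = 0, i.e. changes one component's Grundy value g to g ⊕ X where X is the current total.
Heap A: need g' = 1⊕1 = 0. Options: 23−2→G=0, 23−5→G=0. Hits: 2.
Heap B: need g' = 0⊕1 = 1. Options: 15−2→G=1, 15−5→G=1. Hits: 2.

4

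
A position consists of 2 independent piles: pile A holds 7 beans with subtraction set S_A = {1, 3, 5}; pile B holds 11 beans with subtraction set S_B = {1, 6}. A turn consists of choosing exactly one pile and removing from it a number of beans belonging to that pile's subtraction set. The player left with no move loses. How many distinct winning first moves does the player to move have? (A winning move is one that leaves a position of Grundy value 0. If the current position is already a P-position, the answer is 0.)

5

Pile A, S = {1, 3, 5}:
G(0) = 0
G(1) = mex{0} = 1
G(2) = mex{1} = 0
G(3) = mex{0,0} = 1
G(4) = mex{1,1} = 0
G(5) = mex{0,0,0} = 1
G(6) = mex{1,1,1} = 0
G(7) = mex{0,0,0} = 1
G_A(7) = 1.
Pile B, S = {1, 6}:
G(0) = 0
G(1) = mex{0} = 1
G(2) = mex{1} = 0
G(3) = mex{0} = 1
G(4) = mex{1} = 0
G(5) = mex{0} = 1
G(6) = mex{1,0} = 2
G(7) = mex{2,1} = 0
G(8) = mex{0,0} = 1
G(9) = mex{1,1} = 0
G(10) = mex{0,0} = 1
G(11) = mex{1,1} = 0
G_B(11) = 0.
Combined Grundy value = 1 ⊕ 0 = 1.
A winning move leaves total XOR = 0, i.e. changes one component's Grundy value g to g ⊕ X where X is the current total.
Pile A: need g' = 1⊕1 = 0. Options: 7−1→G=0, 7−3→G=0, 7−5→G=0. Hits: 3.
Pile B: need g' = 0⊕1 = 1. Options: 11−1→G=1, 11−6→G=1. Hits: 2.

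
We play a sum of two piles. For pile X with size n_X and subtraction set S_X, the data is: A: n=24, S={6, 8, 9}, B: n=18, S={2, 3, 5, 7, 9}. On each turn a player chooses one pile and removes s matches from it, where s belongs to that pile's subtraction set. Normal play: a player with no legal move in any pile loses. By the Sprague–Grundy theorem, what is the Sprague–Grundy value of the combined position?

Pile A, S = {6, 8, 9}:
G(0) = 0
G(1) = mex{} = 0
G(2) = mex{} = 0
G(3) = mex{} = 0
G(4) = mex{} = 0
G(5) = mex{} = 0
G(6) = mex{0} = 1
G(7) = mex{0} = 1
G(8) = mex{0,0} = 1
G(9) = mex{0,0,0} = 1
G(10) = mex{0,0,0} = 1
G(11) = mex{0,0,0} = 1
G(12) = mex{1,0,0} = 2
G(13) = mex{1,0,0} = 2
G(14) = mex{1,1,0} = 2
G(15) = mex{1,1,1} = 0
G(16) = mex{1,1,1} = 0
G(17) = mex{1,1,1} = 0
G(18) = mex{2,1,1} = 0
G(19) = mex{2,1,1} = 0
G(20) = mex{2,2,1} = 0
G(21) = mex{0,2,2} = 1
G(22) = mex{0,2,2} = 1
G(23) = mex{0,0,2} = 1
G(24) = mex{0,0,0} = 1
G_A(24) = 1.
Pile B, S = {2, 3, 5, 7, 9}:
n :  0  1  2  3  4  5  6  7  8  9 10 11 12 13 14 15 16 17 18
G :  0  0  1  1  2  2  3  3  4  4  5  0  0  1  1  2  2  3  3
G_B(18) = 3.
Combined Grundy value = 1 ⊕ 3 = 2.

2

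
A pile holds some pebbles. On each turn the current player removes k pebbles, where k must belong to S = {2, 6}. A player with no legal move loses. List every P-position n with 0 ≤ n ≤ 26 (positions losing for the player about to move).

n :  0  1  2  3  4  5  6  7  8  9 10 11 12 13 14 15 16 17 18 19 20 21 22 23 24 25 26
G :  0  0  1  1  0  0  1  1  0  0  1  1  0  0  1  1  0  0  1  1  0  0  1  1  0  0  1
P-positions are exactly the n with G(n) = 0.

0, 1, 4, 5, 8, 9, 12, 13, 16, 17, 20, 21, 24, 25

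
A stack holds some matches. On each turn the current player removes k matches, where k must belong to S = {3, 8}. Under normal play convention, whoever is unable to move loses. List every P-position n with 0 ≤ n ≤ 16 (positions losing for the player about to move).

0, 1, 2, 6, 7, 11, 12, 13

n :  0  1  2  3  4  5  6  7  8  9 10 11 12 13 14 15 16
G :  0  0  0  1  1  1  0  0  2  1  1  0  0  0  1  1  1
P-positions are exactly the n with G(n) = 0.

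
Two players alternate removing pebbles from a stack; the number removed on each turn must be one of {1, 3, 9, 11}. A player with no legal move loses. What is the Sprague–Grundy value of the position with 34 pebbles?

0

n :  0  1  2  3  4  5  6  7  8  9 10 11 12 13 14 15 16 17 18 19 20 21 22 23 24 25 26 27 28 29 30 31 32 33 34
G :  0  1  0  1  0  1  0  1  0  1  0  1  0  1  0  1  0  1  0  1  0  1  0  1  0  1  0  1  0  1  0  1  0  1  0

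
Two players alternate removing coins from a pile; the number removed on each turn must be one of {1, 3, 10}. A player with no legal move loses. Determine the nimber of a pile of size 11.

n :  0  1  2  3  4  5  6  7  8  9 10 11
G :  0  1  0  1  0  1  0  1  0  1  2  3

3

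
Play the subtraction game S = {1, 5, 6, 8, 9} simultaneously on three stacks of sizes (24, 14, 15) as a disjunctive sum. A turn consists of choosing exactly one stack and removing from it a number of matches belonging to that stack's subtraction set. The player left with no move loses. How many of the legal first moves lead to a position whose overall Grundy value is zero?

All stacks use S = {1, 5, 6, 8, 9}:
G(0) = 0
G(1) = mex{0} = 1
G(2) = mex{1} = 0
G(3) = mex{0} = 1
G(4) = mex{1} = 0
G(5) = mex{0,0} = 1
G(6) = mex{1,1,0} = 2
G(7) = mex{2,0,1} = 3
G(8) = mex{3,1,0,0} = 2
G(9) = mex{2,0,1,1,0} = 3
G(10) = mex{3,1,0,0,1} = 2
G(11) = mex{2,2,1,1,0} = 3
G(12) = mex{3,3,2,0,1} = 4
G(13) = mex{4,2,3,1,0} = 5
G(14) = mex{5,3,2,2,1} = 0
G(15) = mex{0,2,3,3,2} = 1
G(16) = mex{1,3,2,2,3} = 0
G(17) = mex{0,4,3,3,2} = 1
G(18) = mex{1,5,4,2,3} = 0
G(19) = mex{0,0,5,3,2} = 1
G(20) = mex{1,1,0,4,3} = 2
G(21) = mex{2,0,1,5,4} = 3
G(22) = mex{3,1,0,0,5} = 2
G(23) = mex{2,0,1,1,0} = 3
G(24) = mex{3,1,0,0,1} = 2
Stack A: G(24) = 2.
Stack B: G(14) = 0.
Stack C: G(15) = 1.
Combined Grundy value = 2 ⊕ 0 ⊕ 1 = 3.
A winning move leaves total XOR = 0, i.e. changes one component's Grundy value g to g ⊕ X where X is the current total.
Stack A: need g' = 2⊕3 = 1. Options: 24−1→G=3, 24−5→G=1, 24−6→G=0, 24−8→G=0, 24−9→G=1. Hits: 2.
Stack B: need g' = 0⊕3 = 3. Options: 14−1→G=5, 14−5→G=3, 14−6→G=2, 14−8→G=2, 14−9→G=1. Hits: 1.
Stack C: need g' = 1⊕3 = 2. Options: 15−1→G=0, 15−5→G=2, 15−6→G=3, 15−8→G=3, 15−9→G=2. Hits: 2.

5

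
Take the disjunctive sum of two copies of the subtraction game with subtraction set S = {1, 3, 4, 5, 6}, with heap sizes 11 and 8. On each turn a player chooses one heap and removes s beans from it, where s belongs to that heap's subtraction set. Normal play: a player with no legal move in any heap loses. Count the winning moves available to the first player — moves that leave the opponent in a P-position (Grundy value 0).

All heaps use S = {1, 3, 4, 5, 6}:
G(0) = 0
G(1) = mex{0} = 1
G(2) = mex{1} = 0
G(3) = mex{0,0} = 1
G(4) = mex{1,1,0} = 2
G(5) = mex{2,0,1,0} = 3
G(6) = mex{3,1,0,1,0} = 2
G(7) = mex{2,2,1,0,1} = 3
G(8) = mex{3,3,2,1,0} = 4
G(9) = mex{4,2,3,2,1} = 0
G(10) = mex{0,3,2,3,2} = 1
G(11) = mex{1,4,3,2,3} = 0
Heap A: G(11) = 0.
Heap B: G(8) = 4.
Combined Grundy value = 0 ⊕ 4 = 4.
A winning move leaves total XOR = 0, i.e. changes one component's Grundy value g to g ⊕ X where X is the current total.
Heap A: need g' = 0⊕4 = 4. Options: 11−1→G=1, 11−3→G=4, 11−4→G=3, 11−5→G=2, 11−6→G=3. Hits: 1.
Heap B: need g' = 4⊕4 = 0. Options: 8−1→G=3, 8−3→G=3, 8−4→G=2, 8−5→G=1, 8−6→G=0. Hits: 1.

2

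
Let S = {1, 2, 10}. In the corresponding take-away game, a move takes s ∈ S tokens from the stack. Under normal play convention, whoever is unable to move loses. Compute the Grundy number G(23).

2

n :  0  1  2  3  4  5  6  7  8  9 10 11 12 13 14 15 16 17 18 19 20 21 22 23
G :  0  1  2  0  1  2  0  1  2  0  1  2  0  1  2  0  1  2  0  1  2  0  1  2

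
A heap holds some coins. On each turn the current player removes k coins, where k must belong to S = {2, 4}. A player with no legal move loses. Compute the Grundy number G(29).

G(0) = 0
G(1) = mex{} = 0
G(2) = mex{0} = 1
G(3) = mex{0} = 1
G(4) = mex{1,0} = 2
G(5) = mex{1,0} = 2
G(6) = mex{2,1} = 0
G(7) = mex{2,1} = 0
G(8) = mex{0,2} = 1
G(9) = mex{0,2} = 1
G(10) = mex{1,0} = 2
G(11) = mex{1,0} = 2
G(12) = mex{2,1} = 0
G(13) = mex{2,1} = 0
G(14) = mex{0,2} = 1
G(15) = mex{0,2} = 1
G(16) = mex{1,0} = 2
G(17) = mex{1,0} = 2
G(18) = mex{2,1} = 0
G(19) = mex{2,1} = 0
G(20) = mex{0,2} = 1
G(21) = mex{0,2} = 1
G(22) = mex{1,0} = 2
G(23) = mex{1,0} = 2
G(24) = mex{2,1} = 0
G(25) = mex{2,1} = 0
G(26) = mex{0,2} = 1
G(27) = mex{0,2} = 1
G(28) = mex{1,0} = 2
G(29) = mex{1,0} = 2

2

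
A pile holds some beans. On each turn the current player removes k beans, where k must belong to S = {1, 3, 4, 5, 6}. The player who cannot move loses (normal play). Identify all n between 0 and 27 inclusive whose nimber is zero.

n :  0  1  2  3  4  5  6  7  8  9 10 11 12 13 14 15 16 17 18 19 20 21 22 23 24 25 26 27
G :  0  1  0  1  2  3  2  3  4  0  1  0  1  2  3  2  3  4  0  1  0  1  2  3  2  3  4  0
P-positions are exactly the n with G(n) = 0.

0, 2, 9, 11, 18, 20, 27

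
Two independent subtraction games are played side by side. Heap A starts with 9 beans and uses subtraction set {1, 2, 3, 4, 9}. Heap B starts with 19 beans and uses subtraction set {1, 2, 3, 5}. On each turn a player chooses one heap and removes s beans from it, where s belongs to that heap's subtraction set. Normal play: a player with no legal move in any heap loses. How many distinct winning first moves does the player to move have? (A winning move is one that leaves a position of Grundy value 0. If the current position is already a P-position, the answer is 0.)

Heap A, S = {1, 2, 3, 4, 9}:
G(0) = 0
G(1) = mex{0} = 1
G(2) = mex{1,0} = 2
G(3) = mex{2,1,0} = 3
G(4) = mex{3,2,1,0} = 4
G(5) = mex{4,3,2,1} = 0
G(6) = mex{0,4,3,2} = 1
G(7) = mex{1,0,4,3} = 2
G(8) = mex{2,1,0,4} = 3
G(9) = mex{3,2,1,0,0} = 4
G_A(9) = 4.
Heap B, S = {1, 2, 3, 5}:
n :  0  1  2  3  4  5  6  7  8  9 10 11 12 13 14 15 16 17 18 19
G :  0  1  2  3  0  1  2  3  0  1  2  3  0  1  2  3  0  1  2  3
G_B(19) = 3.
Combined Grundy value = 4 ⊕ 3 = 7.
A winning move leaves total XOR = 0, i.e. changes one component's Grundy value g to g ⊕ X where X is the current total.
Heap A: need g' = 4⊕7 = 3. Options: 9−1→G=3, 9−2→G=2, 9−3→G=1, 9−4→G=0, 9−9→G=0. Hits: 1.
Heap B: need g' = 3⊕7 = 4. Options: 19−1→G=2, 19−2→G=1, 19−3→G=0, 19−5→G=2. Hits: 0.

1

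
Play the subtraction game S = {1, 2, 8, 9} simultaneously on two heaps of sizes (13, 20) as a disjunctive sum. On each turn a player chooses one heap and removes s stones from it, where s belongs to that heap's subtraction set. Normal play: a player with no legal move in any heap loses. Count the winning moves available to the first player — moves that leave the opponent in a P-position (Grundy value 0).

All heaps use S = {1, 2, 8, 9}:
n :  0  1  2  3  4  5  6  7  8  9 10 11 12 13 14 15 16 17 18 19 20
G :  0  1  2  0  1  2  0  1  2  3  0  1  2  0  1  2  0  1  2  3  0
Heap A: G(13) = 0.
Heap B: G(20) = 0.
Combined Grundy value = 0 ⊕ 0 = 0.
A winning move leaves total XOR = 0, i.e. changes one component's Grundy value g to g ⊕ X where X is the current total.
Heap A: target g' = 0⊕0 = 0, but every legal move changes the Grundy value (mex property), so 0 moves.
Heap B: target g' = 0⊕0 = 0, but every legal move changes the Grundy value (mex property), so 0 moves.

0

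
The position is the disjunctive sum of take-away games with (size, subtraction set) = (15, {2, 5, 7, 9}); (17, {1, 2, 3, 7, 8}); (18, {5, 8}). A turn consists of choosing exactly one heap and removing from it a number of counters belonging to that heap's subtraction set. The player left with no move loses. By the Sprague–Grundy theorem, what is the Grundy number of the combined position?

5

Heap A, S = {2, 5, 7, 9}:
n :  0  1  2  3  4  5  6  7  8  9 10 11 12 13 14 15
G :  0  0  1  1  0  2  1  3  2  2  3  3  0  4  1  0
G_A(15) = 0.
Heap B, S = {1, 2, 3, 7, 8}:
n :  0  1  2  3  4  5  6  7  8  9 10 11 12 13 14 15 16 17
G :  0  1  2  3  0  1  2  3  4  0  1  2  3  0  1  2  3  4
G_B(17) = 4.
Heap C, S = {5, 8}:
G(0) = 0
G(1) = mex{} = 0
G(2) = mex{} = 0
G(3) = mex{} = 0
G(4) = mex{} = 0
G(5) = mex{0} = 1
G(6) = mex{0} = 1
G(7) = mex{0} = 1
G(8) = mex{0,0} = 1
G(9) = mex{0,0} = 1
G(10) = mex{1,0} = 2
G(11) = mex{1,0} = 2
G(12) = mex{1,0} = 2
G(13) = mex{1,1} = 0
G(14) = mex{1,1} = 0
G(15) = mex{2,1} = 0
G(16) = mex{2,1} = 0
G(17) = mex{2,1} = 0
G(18) = mex{0,2} = 1
G_C(18) = 1.
Combined Grundy value = 0 ⊕ 4 ⊕ 1 = 5.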